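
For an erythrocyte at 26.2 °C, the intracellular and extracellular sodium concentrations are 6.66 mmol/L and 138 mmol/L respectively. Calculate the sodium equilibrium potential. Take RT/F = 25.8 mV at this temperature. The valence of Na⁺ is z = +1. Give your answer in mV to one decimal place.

E = (25.8/z) · ln([Na⁺]_out/[Na⁺]_in) with z = +1.
= (25.8/1) · ln(138/6.66) = 25.80 · ln(20.72)
= 25.80 · (3.0311) = 78.20 mV

78.2 mV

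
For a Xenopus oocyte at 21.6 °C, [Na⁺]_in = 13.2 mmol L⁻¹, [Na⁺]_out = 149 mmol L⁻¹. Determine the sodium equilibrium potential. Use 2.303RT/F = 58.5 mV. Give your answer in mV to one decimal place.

E = (58.5/z) · log₁₀([Na⁺]_out/[Na⁺]_in) with z = +1.
= (58.5/1) · log₁₀(149/13.2) = 58.50 · log₁₀(11.29)
= 58.50 · (1.0526) = 61.58 mV

61.6 mV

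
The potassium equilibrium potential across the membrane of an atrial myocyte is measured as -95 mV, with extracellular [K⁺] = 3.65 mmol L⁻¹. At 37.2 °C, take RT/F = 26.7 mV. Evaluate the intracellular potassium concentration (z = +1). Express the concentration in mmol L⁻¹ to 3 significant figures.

128 mmol L⁻¹

Nernst: E = (26.7/1) · ln([out]/[in]), so ln([out]/[in]) = -95.0 × 1 / 26.7 = -3.5581.
[out]/[in] = e^(-3.5581) = 0.02849.
[in] = 3.65 / 0.02849 = 128.1 mmol L⁻¹.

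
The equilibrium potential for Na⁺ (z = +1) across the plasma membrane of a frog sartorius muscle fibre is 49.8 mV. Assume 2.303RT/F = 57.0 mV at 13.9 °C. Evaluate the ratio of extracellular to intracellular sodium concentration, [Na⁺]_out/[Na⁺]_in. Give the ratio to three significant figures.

log₁₀([out]/[in]) = E·z/(57.0) = 49.8 × 1 / 57.0 = 0.8737
[out]/[in] = 10^(0.8737) = 7.476

7.48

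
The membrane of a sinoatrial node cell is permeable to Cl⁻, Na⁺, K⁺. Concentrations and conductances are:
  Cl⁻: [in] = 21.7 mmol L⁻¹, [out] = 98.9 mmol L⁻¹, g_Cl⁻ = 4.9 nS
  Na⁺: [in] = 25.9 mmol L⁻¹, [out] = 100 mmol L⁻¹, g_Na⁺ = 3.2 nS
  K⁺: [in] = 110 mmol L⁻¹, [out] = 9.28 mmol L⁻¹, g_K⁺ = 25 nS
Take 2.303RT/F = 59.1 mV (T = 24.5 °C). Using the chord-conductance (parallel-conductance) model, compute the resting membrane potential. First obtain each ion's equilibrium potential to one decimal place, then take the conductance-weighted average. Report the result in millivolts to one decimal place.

-50.4 mV

E_Cl⁻ = (59.1/-1)·log₁₀(98.9/21.7) = -38.9 mV
E_Na⁺ = (59.1/1)·log₁₀(100/25.9) = 34.7 mV
E_K⁺ = (59.1/1)·log₁₀(9.28/110) = -63.5 mV
Vm = (Σ gᵢEᵢ)/(Σ gᵢ) = (4.9·-38.9 + 3.2·34.7 + 25·-63.5) / (4.9 + 3.2 + 25)
= -1667.07 / 33.1 = -50.36 mV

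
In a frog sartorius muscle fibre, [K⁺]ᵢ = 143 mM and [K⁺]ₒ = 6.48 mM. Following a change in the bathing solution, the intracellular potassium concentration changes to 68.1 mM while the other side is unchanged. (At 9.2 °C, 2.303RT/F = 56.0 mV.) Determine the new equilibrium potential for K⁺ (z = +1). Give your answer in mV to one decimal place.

After the shift: [K⁺]_out = 6.48, [K⁺]_in = 68.1 mM.
E_new = (56.0/1)·log₁₀(6.48/68.1) = 56.00 · (-1.0216) = -57.21 mV

-57.2 mV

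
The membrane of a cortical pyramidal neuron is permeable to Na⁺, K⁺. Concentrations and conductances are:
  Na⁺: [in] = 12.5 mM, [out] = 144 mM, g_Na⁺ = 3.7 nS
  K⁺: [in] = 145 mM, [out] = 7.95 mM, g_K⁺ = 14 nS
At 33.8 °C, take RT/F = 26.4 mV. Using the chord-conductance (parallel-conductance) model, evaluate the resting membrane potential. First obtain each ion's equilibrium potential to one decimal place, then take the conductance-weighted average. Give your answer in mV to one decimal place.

E_Na⁺ = (26.4/1)·ln(144/12.5) = 64.5 mV
E_K⁺ = (26.4/1)·ln(7.95/145) = -76.7 mV
Vm = (Σ gᵢEᵢ)/(Σ gᵢ) = (3.7·64.5 + 14·-76.7) / (3.7 + 14)
= -835.15 / 17.7 = -47.18 mV

-47.2 mV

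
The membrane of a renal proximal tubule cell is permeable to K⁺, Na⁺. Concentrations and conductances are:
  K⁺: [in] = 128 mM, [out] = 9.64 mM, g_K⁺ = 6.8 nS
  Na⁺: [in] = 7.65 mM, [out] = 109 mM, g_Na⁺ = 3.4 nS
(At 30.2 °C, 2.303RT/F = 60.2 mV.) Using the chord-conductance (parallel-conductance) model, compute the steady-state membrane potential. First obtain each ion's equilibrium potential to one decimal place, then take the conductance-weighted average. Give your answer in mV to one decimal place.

-21.9 mV

E_K⁺ = (60.2/1)·log₁₀(9.64/128) = -67.6 mV
E_Na⁺ = (60.2/1)·log₁₀(109/7.65) = 69.5 mV
Vm = (Σ gᵢEᵢ)/(Σ gᵢ) = (6.8·-67.6 + 3.4·69.5) / (6.8 + 3.4)
= -223.38 / 10.2 = -21.90 mV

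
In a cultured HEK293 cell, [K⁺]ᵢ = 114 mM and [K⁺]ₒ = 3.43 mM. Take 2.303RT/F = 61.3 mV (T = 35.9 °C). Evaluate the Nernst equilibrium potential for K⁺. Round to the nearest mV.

-93 mV

E = (61.3/z) · log₁₀([K⁺]_out/[K⁺]_in) with z = +1.
= (61.3/1) · log₁₀(3.43/114) = 61.30 · log₁₀(0.03009)
= 61.30 · (-1.5216) = -93.27 mV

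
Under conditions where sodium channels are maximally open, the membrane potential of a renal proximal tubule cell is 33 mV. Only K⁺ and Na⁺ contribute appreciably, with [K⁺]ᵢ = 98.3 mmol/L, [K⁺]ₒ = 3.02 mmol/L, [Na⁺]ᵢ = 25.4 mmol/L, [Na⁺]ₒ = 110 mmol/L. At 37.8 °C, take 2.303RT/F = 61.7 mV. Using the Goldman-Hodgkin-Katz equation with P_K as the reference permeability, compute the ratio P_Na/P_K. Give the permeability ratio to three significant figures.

14.5

Let α = P_Na/P_K. GHK: Vm = 61.7·log₁₀[(Kₒ + α·Naₒ)/(Kᵢ + α·Naᵢ)].
10^(Vm/61.7) = 10^(33.0/61.7) = 3.4265
So 3.4265·(Kᵢ + α·Naᵢ) = Kₒ + α·Naₒ → α = (3.4265·98.3 − 3.02) / (110.0 − 3.4265·25.4)
α = (336.8 − 3.02) / (110.0 − 87.03) = 333.8/22.97 = 14.53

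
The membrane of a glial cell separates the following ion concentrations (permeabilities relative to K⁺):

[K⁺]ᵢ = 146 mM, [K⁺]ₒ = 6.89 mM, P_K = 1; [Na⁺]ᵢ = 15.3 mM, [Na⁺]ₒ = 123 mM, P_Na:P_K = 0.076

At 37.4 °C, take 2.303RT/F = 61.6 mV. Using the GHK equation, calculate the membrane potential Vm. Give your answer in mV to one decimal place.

-59.0 mV

Vm = 61.6 · log₁₀[(Σ P·[cation]ₒ + Σ P·[anion]ᵢ) / (Σ P·[cation]ᵢ + Σ P·[anion]ₒ)]
Numerator = 1×6.89 + 0.076×123 = 16.24
Denominator = 1×146 + 0.076×15.3 = 147.2
Vm = 61.6 · log₁₀(0.11034) = 61.6 × (-0.9573) = -58.97 mV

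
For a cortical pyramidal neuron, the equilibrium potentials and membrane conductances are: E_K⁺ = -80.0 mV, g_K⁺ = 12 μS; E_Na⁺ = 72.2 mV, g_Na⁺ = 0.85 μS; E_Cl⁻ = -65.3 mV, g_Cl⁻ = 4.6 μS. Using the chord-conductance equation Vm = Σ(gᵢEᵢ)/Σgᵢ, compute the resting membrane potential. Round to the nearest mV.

Σ gᵢEᵢ = 12·(-80.0) + 0.85·(72.2) + 4.6·(-65.3) = -1199.01
Σ gᵢ = 12 + 0.85 + 4.6 = 17.45
Vm = -1199.01 / 17.45 = -68.71 mV

-69 mV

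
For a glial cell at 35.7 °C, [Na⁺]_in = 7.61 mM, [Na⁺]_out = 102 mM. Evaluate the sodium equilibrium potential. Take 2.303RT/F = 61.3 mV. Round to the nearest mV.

E = (61.3/z) · log₁₀([Na⁺]_out/[Na⁺]_in) with z = +1.
= (61.3/1) · log₁₀(102/7.61) = 61.30 · log₁₀(13.4)
= 61.30 · (1.1272) = 69.10 mV

69 mV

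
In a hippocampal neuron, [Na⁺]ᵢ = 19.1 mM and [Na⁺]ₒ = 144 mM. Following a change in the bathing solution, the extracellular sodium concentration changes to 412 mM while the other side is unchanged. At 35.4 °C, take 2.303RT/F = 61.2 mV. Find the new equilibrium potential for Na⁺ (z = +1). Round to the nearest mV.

82 mV

After the shift: [Na⁺]_out = 412, [Na⁺]_in = 19.1 mM.
E_new = (61.2/1)·log₁₀(412/19.1) = 61.20 · (1.3339) = 81.63 mV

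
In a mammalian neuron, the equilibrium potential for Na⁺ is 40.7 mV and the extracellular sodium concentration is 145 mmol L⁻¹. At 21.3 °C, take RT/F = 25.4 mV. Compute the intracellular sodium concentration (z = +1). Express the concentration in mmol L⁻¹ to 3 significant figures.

Nernst: E = (25.4/1) · ln([out]/[in]), so ln([out]/[in]) = 40.7 × 1 / 25.4 = 1.6024.
[out]/[in] = e^(1.6024) = 4.965.
[in] = 145 / 4.965 = 29.21 mmol L⁻¹.

29.2 mmol L⁻¹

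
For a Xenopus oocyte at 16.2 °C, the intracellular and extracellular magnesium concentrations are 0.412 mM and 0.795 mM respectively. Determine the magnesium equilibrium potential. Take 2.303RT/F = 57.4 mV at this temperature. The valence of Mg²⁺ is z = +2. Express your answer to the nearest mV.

E = (57.4/z) · log₁₀([Mg²⁺]_out/[Mg²⁺]_in) with z = +2.
= (57.4/2) · log₁₀(0.795/0.412) = 28.70 · log₁₀(1.93)
= 28.70 · (0.2855) = 8.19 mV

8 mV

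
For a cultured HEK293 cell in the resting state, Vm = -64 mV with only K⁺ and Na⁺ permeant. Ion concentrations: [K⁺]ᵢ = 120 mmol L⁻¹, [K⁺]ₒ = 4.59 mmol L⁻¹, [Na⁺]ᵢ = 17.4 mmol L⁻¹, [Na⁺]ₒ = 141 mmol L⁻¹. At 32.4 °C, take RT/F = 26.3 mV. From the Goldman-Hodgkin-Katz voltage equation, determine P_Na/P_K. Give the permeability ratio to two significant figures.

0.043

Let α = P_Na/P_K. GHK: Vm = 26.3·ln[(Kₒ + α·Naₒ)/(Kᵢ + α·Naᵢ)].
e^(Vm/26.3) = e^(-64.0/26.3) = 0.087733
So 0.087733·(Kᵢ + α·Naᵢ) = Kₒ + α·Naₒ → α = (0.087733·120.0 − 4.59) / (141.0 − 0.087733·17.4)
α = (10.53 − 4.59) / (141.0 − 1.527) = 5.938/139.5 = 0.04257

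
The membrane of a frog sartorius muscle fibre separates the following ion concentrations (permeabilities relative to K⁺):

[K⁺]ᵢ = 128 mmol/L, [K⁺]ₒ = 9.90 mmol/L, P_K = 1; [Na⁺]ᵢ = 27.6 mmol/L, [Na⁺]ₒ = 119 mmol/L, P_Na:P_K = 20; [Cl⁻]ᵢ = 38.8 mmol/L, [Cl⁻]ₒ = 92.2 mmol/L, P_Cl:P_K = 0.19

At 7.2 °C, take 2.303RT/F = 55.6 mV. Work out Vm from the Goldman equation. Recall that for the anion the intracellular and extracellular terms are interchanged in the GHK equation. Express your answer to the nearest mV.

30 mV

Vm = 55.6 · log₁₀[(Σ P·[cation]ₒ + Σ P·[anion]ᵢ) / (Σ P·[cation]ᵢ + Σ P·[anion]ₒ)]
Numerator = 1×9.90 + 20×119 + 0.19×38.8 = 2397
Denominator = 1×128 + 20×27.6 + 0.19×92.2 = 697.5
Vm = 55.6 · log₁₀(3.4369) = 55.6 × (0.5362) = 29.81 mV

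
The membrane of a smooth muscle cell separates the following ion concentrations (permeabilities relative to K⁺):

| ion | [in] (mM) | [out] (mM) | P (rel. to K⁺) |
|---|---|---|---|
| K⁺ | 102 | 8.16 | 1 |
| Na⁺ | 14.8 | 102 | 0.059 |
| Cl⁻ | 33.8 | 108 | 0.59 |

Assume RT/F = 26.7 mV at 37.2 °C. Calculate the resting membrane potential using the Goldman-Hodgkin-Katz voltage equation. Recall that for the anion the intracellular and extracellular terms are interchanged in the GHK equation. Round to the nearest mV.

Vm = 26.7 · ln[(Σ P·[cation]ₒ + Σ P·[anion]ᵢ) / (Σ P·[cation]ᵢ + Σ P·[anion]ₒ)]
Numerator = 1×8.16 + 0.059×102 + 0.59×33.8 = 34.12
Denominator = 1×102 + 0.059×14.8 + 0.59×108 = 166.6
Vm = 26.7 · ln(0.20481) = 26.7 × (-1.5857) = -42.34 mV

-42 mV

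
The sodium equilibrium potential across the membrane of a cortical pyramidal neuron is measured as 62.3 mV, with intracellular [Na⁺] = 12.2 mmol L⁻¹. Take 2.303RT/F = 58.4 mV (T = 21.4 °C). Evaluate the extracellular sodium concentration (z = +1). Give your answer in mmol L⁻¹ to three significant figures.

142 mmol L⁻¹

Nernst: E = (58.4/1) · log₁₀([out]/[in]), so log₁₀([out]/[in]) = 62.3 × 1 / 58.4 = 1.0668.
[out]/[in] = 10^(1.0668) = 11.66.
[out] = 11.66 × 12.2 = 142.3 mmol L⁻¹.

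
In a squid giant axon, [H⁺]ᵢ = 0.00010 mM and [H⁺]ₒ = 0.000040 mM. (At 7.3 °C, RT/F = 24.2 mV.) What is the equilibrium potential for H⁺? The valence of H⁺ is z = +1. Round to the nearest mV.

-22 mV

E = (24.2/z) · ln([H⁺]_out/[H⁺]_in) with z = +1.
= (24.2/1) · ln(0.000040/0.00010) = 24.20 · ln(0.4)
= 24.20 · (-0.9163) = -22.17 mV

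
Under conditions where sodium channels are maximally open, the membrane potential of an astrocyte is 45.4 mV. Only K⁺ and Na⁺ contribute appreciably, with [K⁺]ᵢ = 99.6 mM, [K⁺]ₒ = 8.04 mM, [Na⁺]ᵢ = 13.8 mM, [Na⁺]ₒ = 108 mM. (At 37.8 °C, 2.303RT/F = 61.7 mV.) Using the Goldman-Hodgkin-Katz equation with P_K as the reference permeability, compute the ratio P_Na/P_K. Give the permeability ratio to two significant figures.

Let α = P_Na/P_K. GHK: Vm = 61.7·log₁₀[(Kₒ + α·Naₒ)/(Kᵢ + α·Naᵢ)].
10^(Vm/61.7) = 10^(45.4/61.7) = 5.4428
So 5.4428·(Kᵢ + α·Naᵢ) = Kₒ + α·Naₒ → α = (5.4428·99.6 − 8.04) / (108.0 − 5.4428·13.8)
α = (542.1 − 8.04) / (108.0 − 75.11) = 534.1/32.89 = 16.24

16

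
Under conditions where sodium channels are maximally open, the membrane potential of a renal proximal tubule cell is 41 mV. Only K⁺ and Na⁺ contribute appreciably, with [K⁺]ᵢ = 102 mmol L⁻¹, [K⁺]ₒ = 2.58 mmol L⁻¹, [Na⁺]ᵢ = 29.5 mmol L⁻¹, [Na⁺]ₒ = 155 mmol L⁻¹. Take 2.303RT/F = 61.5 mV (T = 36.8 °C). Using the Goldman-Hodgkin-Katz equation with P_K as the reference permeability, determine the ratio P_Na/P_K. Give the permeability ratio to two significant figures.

Let α = P_Na/P_K. GHK: Vm = 61.5·log₁₀[(Kₒ + α·Naₒ)/(Kᵢ + α·Naᵢ)].
10^(Vm/61.5) = 10^(41.0/61.5) = 4.6416
So 4.6416·(Kᵢ + α·Naᵢ) = Kₒ + α·Naₒ → α = (4.6416·102.0 − 2.58) / (155.0 − 4.6416·29.5)
α = (473.4 − 2.58) / (155.0 − 136.9) = 470.9/18.07 = 26.05

26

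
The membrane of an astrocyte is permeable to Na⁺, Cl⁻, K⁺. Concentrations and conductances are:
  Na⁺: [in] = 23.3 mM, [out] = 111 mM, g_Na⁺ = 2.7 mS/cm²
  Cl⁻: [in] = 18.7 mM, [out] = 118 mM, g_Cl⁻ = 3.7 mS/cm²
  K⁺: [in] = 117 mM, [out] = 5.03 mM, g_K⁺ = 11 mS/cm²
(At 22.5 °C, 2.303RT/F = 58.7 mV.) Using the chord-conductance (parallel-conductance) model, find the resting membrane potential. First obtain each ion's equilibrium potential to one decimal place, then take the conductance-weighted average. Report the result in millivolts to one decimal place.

E_Na⁺ = (58.7/1)·log₁₀(111/23.3) = 39.8 mV
E_Cl⁻ = (58.7/-1)·log₁₀(118/18.7) = -47.0 mV
E_K⁺ = (58.7/1)·log₁₀(5.03/117) = -80.2 mV
Vm = (Σ gᵢEᵢ)/(Σ gᵢ) = (2.7·39.8 + 3.7·-47.0 + 11·-80.2) / (2.7 + 3.7 + 11)
= -948.64 / 17.4 = -54.52 mV

-54.5 mV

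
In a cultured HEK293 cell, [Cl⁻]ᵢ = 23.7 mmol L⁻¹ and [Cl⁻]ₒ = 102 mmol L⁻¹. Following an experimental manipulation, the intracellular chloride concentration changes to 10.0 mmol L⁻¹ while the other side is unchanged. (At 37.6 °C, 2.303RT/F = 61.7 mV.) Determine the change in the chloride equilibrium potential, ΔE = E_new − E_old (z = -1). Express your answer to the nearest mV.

-23 mV

E_old = (61.7/-1)·log₁₀(102/23.7) = -39.11 mV
E_new = (61.7/-1)·log₁₀(102/10.0) = -62.23 mV
ΔE = -62.23 − (-39.11) = -23.12 mV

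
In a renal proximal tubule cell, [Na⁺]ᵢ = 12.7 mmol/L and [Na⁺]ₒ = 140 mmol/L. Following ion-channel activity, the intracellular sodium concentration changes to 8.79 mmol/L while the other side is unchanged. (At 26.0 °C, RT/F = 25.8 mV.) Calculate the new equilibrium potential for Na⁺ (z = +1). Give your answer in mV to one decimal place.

71.4 mV

After the shift: [Na⁺]_out = 140, [Na⁺]_in = 8.79 mmol/L.
E_new = (25.8/1)·ln(140/8.79) = 25.80 · (2.7680) = 71.42 mV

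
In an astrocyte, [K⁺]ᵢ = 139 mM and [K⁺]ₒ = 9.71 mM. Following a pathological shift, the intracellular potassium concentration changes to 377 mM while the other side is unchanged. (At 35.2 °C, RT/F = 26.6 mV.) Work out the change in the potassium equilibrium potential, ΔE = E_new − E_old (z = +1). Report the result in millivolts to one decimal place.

-26.5 mV

E_old = (26.6/1)·ln(9.71/139) = -70.79 mV
E_new = (26.6/1)·ln(9.71/377) = -97.33 mV
ΔE = -97.33 − (-70.79) = -26.54 mV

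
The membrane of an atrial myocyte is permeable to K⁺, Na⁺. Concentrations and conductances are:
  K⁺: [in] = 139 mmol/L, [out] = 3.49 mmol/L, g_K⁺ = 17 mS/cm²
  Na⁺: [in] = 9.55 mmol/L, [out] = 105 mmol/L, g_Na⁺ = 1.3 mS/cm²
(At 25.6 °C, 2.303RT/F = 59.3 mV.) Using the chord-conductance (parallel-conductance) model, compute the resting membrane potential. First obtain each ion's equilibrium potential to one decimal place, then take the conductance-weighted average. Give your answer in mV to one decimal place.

-83.8 mV

E_K⁺ = (59.3/1)·log₁₀(3.49/139) = -94.9 mV
E_Na⁺ = (59.3/1)·log₁₀(105/9.55) = 61.7 mV
Vm = (Σ gᵢEᵢ)/(Σ gᵢ) = (17·-94.9 + 1.3·61.7) / (17 + 1.3)
= -1533.09 / 18.3 = -83.78 mV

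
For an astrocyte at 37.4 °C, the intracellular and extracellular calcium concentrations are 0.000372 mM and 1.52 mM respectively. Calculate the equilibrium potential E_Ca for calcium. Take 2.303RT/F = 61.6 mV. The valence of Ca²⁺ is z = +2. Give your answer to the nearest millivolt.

E = (61.6/z) · log₁₀([Ca²⁺]_out/[Ca²⁺]_in) with z = +2.
= (61.6/2) · log₁₀(1.52/0.000372) = 30.80 · log₁₀(4086)
= 30.80 · (3.6113) = 111.23 mV

111 mV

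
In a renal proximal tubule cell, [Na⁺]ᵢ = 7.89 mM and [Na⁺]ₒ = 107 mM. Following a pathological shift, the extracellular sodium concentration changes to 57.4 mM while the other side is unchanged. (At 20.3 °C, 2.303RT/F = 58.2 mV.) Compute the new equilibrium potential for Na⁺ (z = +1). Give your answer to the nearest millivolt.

50 mV

After the shift: [Na⁺]_out = 57.4, [Na⁺]_in = 7.89 mM.
E_new = (58.2/1)·log₁₀(57.4/7.89) = 58.20 · (0.8618) = 50.16 mV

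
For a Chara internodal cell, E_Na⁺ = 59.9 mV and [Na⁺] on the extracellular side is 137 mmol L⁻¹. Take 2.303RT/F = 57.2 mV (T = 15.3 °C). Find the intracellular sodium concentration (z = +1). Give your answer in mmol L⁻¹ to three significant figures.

12.3 mmol L⁻¹

Nernst: E = (57.2/1) · log₁₀([out]/[in]), so log₁₀([out]/[in]) = 59.9 × 1 / 57.2 = 1.0472.
[out]/[in] = 10^(1.0472) = 11.15.
[in] = 137 / 11.15 = 12.29 mmol L⁻¹.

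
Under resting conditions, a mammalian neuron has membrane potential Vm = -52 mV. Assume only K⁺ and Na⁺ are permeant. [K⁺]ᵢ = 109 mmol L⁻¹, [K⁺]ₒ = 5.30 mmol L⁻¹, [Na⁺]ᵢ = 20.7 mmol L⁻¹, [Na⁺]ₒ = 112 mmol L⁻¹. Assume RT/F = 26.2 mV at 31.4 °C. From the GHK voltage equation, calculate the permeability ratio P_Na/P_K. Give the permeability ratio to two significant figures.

0.089

Let α = P_Na/P_K. GHK: Vm = 26.2·ln[(Kₒ + α·Naₒ)/(Kᵢ + α·Naᵢ)].
e^(Vm/26.2) = e^(-52.0/26.2) = 0.13742
So 0.13742·(Kᵢ + α·Naᵢ) = Kₒ + α·Naₒ → α = (0.13742·109.0 − 5.3) / (112.0 − 0.13742·20.7)
α = (14.98 − 5.3) / (112.0 − 2.845) = 9.678/109.2 = 0.08867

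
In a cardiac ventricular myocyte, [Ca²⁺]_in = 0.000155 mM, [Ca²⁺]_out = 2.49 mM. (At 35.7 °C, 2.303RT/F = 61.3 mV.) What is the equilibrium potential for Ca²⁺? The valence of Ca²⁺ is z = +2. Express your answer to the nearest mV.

E = (61.3/z) · log₁₀([Ca²⁺]_out/[Ca²⁺]_in) with z = +2.
= (61.3/2) · log₁₀(2.49/0.000155) = 30.65 · log₁₀(1.606e+04)
= 30.65 · (4.2059) = 128.91 mV

129 mV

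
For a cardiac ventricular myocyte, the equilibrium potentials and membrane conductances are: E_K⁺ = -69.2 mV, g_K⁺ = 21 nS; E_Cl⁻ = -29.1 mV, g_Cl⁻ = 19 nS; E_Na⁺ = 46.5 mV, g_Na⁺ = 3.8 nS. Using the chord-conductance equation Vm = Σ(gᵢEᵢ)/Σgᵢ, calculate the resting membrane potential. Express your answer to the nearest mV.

-42 mV

Σ gᵢEᵢ = 21·(-69.2) + 19·(-29.1) + 3.8·(46.5) = -1829.40
Σ gᵢ = 21 + 19 + 3.8 = 43.8
Vm = -1829.40 / 43.8 = -41.77 mV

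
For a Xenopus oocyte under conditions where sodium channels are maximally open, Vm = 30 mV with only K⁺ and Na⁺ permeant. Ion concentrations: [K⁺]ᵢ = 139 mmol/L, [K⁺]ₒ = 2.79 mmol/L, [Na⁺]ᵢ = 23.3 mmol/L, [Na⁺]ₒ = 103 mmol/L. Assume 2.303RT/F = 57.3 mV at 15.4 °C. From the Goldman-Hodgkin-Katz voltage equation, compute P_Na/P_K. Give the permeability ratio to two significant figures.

Let α = P_Na/P_K. GHK: Vm = 57.3·log₁₀[(Kₒ + α·Naₒ)/(Kᵢ + α·Naᵢ)].
10^(Vm/57.3) = 10^(30.0/57.3) = 3.3386
So 3.3386·(Kᵢ + α·Naᵢ) = Kₒ + α·Naₒ → α = (3.3386·139.0 − 2.79) / (103.0 − 3.3386·23.3)
α = (464.1 − 2.79) / (103.0 − 77.79) = 461.3/25.21 = 18.3

18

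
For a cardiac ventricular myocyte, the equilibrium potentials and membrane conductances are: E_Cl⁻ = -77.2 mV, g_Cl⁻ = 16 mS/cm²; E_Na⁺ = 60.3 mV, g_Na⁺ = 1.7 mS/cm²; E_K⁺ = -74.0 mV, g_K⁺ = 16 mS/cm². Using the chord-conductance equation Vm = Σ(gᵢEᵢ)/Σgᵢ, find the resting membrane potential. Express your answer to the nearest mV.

-69 mV

Σ gᵢEᵢ = 16·(-77.2) + 1.7·(60.3) + 16·(-74.0) = -2316.69
Σ gᵢ = 16 + 1.7 + 16 = 33.7
Vm = -2316.69 / 33.7 = -68.74 mV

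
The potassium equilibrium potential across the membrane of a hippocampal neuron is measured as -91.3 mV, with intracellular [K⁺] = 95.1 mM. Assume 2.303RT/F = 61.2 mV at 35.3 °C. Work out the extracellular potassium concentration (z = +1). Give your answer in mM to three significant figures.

3.06 mM

Nernst: E = (61.2/1) · log₁₀([out]/[in]), so log₁₀([out]/[in]) = -91.3 × 1 / 61.2 = -1.4918.
[out]/[in] = 10^(-1.4918) = 0.03222.
[out] = 0.03222 × 95.1 = 3.064 mM.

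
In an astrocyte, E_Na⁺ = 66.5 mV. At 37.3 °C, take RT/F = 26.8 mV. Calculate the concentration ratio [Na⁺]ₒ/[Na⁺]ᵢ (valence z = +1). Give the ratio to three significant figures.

ln([out]/[in]) = E·z/(26.8) = 66.5 × 1 / 26.8 = 2.4813
[out]/[in] = e^(2.4813) = 11.96

12.0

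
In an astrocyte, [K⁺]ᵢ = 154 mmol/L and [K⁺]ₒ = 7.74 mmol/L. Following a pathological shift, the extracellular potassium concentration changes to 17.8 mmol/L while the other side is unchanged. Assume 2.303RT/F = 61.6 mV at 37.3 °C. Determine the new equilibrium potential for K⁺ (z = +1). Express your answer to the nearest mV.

-58 mV

After the shift: [K⁺]_out = 17.8, [K⁺]_in = 154 mmol/L.
E_new = (61.6/1)·log₁₀(17.8/154) = 61.60 · (-0.9371) = -57.73 mV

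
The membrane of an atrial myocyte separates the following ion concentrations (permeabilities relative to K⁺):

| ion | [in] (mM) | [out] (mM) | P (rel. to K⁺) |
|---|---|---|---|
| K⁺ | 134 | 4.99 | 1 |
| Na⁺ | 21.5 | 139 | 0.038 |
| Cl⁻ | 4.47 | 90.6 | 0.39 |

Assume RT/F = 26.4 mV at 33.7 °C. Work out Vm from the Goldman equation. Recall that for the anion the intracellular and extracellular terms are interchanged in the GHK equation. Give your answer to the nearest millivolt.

-70 mV

Vm = 26.4 · ln[(Σ P·[cation]ₒ + Σ P·[anion]ᵢ) / (Σ P·[cation]ᵢ + Σ P·[anion]ₒ)]
Numerator = 1×4.99 + 0.038×139 + 0.39×4.47 = 12.02
Denominator = 1×134 + 0.038×21.5 + 0.39×90.6 = 170.2
Vm = 26.4 · ln(0.070616) = 26.4 × (-2.6505) = -69.97 mV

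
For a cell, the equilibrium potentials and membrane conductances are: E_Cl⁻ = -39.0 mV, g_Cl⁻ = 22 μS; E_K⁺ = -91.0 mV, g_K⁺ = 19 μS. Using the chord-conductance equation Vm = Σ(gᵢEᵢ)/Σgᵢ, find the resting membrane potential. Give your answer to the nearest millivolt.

-63 mV

Σ gᵢEᵢ = 22·(-39.0) + 19·(-91.0) = -2587.00
Σ gᵢ = 22 + 19 = 41
Vm = -2587.00 / 41 = -63.10 mV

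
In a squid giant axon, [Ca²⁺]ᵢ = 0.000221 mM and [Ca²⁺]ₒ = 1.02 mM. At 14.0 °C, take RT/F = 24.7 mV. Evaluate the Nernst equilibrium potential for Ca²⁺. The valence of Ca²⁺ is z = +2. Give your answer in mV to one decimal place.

104.2 mV

E = (24.7/z) · ln([Ca²⁺]_out/[Ca²⁺]_in) with z = +2.
= (24.7/2) · ln(1.02/0.000221) = 12.35 · ln(4615)
= 12.35 · (8.4372) = 104.20 mV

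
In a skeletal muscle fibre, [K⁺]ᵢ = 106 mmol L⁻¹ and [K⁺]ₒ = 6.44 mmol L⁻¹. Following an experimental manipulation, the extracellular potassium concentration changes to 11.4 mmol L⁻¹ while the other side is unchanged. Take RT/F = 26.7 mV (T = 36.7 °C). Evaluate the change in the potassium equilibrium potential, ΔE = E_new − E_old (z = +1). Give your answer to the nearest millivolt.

E_old = (26.7/1)·ln(6.44/106) = -74.78 mV
E_new = (26.7/1)·ln(11.4/106) = -59.54 mV
ΔE = -59.54 − (-74.78) = 15.25 mV

15 mV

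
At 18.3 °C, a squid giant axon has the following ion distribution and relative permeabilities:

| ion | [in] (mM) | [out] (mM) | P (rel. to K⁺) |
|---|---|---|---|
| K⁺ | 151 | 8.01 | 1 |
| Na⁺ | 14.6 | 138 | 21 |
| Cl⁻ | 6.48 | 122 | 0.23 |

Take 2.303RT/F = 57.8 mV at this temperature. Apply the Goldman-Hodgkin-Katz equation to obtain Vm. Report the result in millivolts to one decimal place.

44.9 mV

Vm = 57.8 · log₁₀[(Σ P·[cation]ₒ + Σ P·[anion]ᵢ) / (Σ P·[cation]ᵢ + Σ P·[anion]ₒ)]
Numerator = 1×8.01 + 21×138 + 0.23×6.48 = 2908
Denominator = 1×151 + 21×14.6 + 0.23×122 = 485.7
Vm = 57.8 · log₁₀(5.9867) = 57.8 × (0.7772) = 44.92 mV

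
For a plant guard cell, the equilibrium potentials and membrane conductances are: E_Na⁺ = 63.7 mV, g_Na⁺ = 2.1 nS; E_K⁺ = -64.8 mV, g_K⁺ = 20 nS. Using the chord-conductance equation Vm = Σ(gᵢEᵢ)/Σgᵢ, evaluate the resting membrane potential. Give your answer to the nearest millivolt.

-53 mV

Σ gᵢEᵢ = 2.1·(63.7) + 20·(-64.8) = -1162.23
Σ gᵢ = 2.1 + 20 = 22.1
Vm = -1162.23 / 22.1 = -52.59 mV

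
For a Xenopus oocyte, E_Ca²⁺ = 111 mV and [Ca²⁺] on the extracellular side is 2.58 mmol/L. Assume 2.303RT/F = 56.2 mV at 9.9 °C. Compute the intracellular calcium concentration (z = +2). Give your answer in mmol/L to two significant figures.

0.00029 mmol/L

Nernst: E = (56.2/2) · log₁₀([out]/[in]), so log₁₀([out]/[in]) = 111.0 × 2 / 56.2 = 3.9502.
[out]/[in] = 10^(3.9502) = 8916.
[in] = 2.58 / 8916 = 0.0002894 mmol/L.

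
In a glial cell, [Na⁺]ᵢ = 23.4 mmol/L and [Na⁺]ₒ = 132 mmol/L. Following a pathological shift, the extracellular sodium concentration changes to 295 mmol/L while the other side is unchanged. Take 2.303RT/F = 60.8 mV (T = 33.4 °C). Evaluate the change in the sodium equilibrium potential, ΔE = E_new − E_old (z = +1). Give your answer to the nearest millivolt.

E_old = (60.8/1)·log₁₀(132/23.4) = 45.68 mV
E_new = (60.8/1)·log₁₀(295/23.4) = 66.92 mV
ΔE = 66.92 − (45.68) = 21.23 mV

21 mV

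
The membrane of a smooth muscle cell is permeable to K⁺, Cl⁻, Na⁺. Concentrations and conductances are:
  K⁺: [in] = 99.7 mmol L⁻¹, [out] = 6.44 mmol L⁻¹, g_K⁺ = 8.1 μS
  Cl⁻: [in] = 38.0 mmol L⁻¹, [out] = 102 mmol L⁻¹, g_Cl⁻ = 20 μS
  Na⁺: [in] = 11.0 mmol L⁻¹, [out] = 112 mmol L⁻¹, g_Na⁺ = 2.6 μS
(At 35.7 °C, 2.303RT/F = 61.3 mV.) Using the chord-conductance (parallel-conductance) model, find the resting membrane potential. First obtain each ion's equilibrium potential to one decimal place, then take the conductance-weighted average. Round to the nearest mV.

-31 mV

E_K⁺ = (61.3/1)·log₁₀(6.44/99.7) = -72.9 mV
E_Cl⁻ = (61.3/-1)·log₁₀(102/38.0) = -26.3 mV
E_Na⁺ = (61.3/1)·log₁₀(112/11.0) = 61.8 mV
Vm = (Σ gᵢEᵢ)/(Σ gᵢ) = (8.1·-72.9 + 20·-26.3 + 2.6·61.8) / (8.1 + 20 + 2.6)
= -955.81 / 30.7 = -31.13 mV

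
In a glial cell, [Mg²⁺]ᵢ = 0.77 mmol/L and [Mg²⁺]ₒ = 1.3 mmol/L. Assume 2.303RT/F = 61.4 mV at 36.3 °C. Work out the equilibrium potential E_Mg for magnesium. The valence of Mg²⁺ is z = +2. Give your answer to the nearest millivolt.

7 mV

E = (61.4/z) · log₁₀([Mg²⁺]_out/[Mg²⁺]_in) with z = +2.
= (61.4/2) · log₁₀(1.3/0.77) = 30.70 · log₁₀(1.688)
= 30.70 · (0.2275) = 6.98 mV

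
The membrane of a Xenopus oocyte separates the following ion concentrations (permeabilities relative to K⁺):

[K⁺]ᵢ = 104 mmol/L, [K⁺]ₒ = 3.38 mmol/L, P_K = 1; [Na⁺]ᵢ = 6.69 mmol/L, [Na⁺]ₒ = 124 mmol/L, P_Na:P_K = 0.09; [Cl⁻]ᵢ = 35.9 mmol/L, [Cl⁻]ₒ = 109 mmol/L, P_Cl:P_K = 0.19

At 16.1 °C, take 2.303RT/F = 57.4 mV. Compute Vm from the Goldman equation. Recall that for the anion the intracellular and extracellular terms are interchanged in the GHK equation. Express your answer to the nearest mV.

-44 mV

Vm = 57.4 · log₁₀[(Σ P·[cation]ₒ + Σ P·[anion]ᵢ) / (Σ P·[cation]ᵢ + Σ P·[anion]ₒ)]
Numerator = 1×3.38 + 0.09×124 + 0.19×35.9 = 21.36
Denominator = 1×104 + 0.09×6.69 + 0.19×109 = 125.3
Vm = 57.4 · log₁₀(0.17046) = 57.4 × (-0.7684) = -44.10 mV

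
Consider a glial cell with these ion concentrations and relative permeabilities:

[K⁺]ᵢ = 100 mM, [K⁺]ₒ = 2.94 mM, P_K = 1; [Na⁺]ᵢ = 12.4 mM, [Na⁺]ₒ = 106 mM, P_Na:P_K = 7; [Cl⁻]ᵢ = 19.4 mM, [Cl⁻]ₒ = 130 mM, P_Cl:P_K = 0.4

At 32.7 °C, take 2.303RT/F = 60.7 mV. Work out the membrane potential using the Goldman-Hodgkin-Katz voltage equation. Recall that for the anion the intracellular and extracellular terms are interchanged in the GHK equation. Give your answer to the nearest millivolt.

Vm = 60.7 · log₁₀[(Σ P·[cation]ₒ + Σ P·[anion]ᵢ) / (Σ P·[cation]ᵢ + Σ P·[anion]ₒ)]
Numerator = 1×2.94 + 7×106 + 0.4×19.4 = 752.7
Denominator = 1×100 + 7×12.4 + 0.4×130 = 238.8
Vm = 60.7 · log₁₀(3.152) = 60.7 × (0.4986) = 30.26 mV

30 mV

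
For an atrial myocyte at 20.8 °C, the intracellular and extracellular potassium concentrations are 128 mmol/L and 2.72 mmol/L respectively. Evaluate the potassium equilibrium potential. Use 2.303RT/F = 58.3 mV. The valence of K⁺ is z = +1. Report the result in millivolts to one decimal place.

E = (58.3/z) · log₁₀([K⁺]_out/[K⁺]_in) with z = +1.
= (58.3/1) · log₁₀(2.72/128) = 58.30 · log₁₀(0.02125)
= 58.30 · (-1.6726) = -97.51 mV

-97.5 mV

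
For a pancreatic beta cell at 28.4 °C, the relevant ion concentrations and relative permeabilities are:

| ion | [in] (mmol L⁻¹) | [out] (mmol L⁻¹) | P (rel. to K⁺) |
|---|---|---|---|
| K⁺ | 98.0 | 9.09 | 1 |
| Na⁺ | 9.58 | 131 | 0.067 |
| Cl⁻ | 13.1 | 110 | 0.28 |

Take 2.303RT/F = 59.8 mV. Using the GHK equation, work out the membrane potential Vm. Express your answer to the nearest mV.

-47 mV

Vm = 59.8 · log₁₀[(Σ P·[cation]ₒ + Σ P·[anion]ᵢ) / (Σ P·[cation]ᵢ + Σ P·[anion]ₒ)]
Numerator = 1×9.09 + 0.067×131 + 0.28×13.1 = 21.54
Denominator = 1×98.0 + 0.067×9.58 + 0.28×110 = 129.4
Vm = 59.8 · log₁₀(0.16637) = 59.8 × (-0.7789) = -46.58 mV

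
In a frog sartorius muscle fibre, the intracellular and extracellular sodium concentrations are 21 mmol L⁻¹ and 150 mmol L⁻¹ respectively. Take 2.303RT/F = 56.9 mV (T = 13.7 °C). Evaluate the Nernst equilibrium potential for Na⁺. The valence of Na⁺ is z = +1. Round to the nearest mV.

E = (56.9/z) · log₁₀([Na⁺]_out/[Na⁺]_in) with z = +1.
= (56.9/1) · log₁₀(150/21) = 56.90 · log₁₀(7.143)
= 56.90 · (0.8539) = 48.59 mV

49 mV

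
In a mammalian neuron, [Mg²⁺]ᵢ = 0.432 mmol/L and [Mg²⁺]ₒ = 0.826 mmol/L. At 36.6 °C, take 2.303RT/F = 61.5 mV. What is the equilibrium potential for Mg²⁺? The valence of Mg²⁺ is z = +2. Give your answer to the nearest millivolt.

9 mV

E = (61.5/z) · log₁₀([Mg²⁺]_out/[Mg²⁺]_in) with z = +2.
= (61.5/2) · log₁₀(0.826/0.432) = 30.75 · log₁₀(1.912)
= 30.75 · (0.2815) = 8.66 mV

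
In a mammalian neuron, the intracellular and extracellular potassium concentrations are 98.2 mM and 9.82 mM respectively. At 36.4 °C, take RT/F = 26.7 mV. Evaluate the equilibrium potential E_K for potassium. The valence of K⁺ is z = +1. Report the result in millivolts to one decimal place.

E = (26.7/z) · ln([K⁺]_out/[K⁺]_in) with z = +1.
= (26.7/1) · ln(9.82/98.2) = 26.70 · ln(0.1)
= 26.70 · (-2.3026) = -61.48 mV

-61.5 mV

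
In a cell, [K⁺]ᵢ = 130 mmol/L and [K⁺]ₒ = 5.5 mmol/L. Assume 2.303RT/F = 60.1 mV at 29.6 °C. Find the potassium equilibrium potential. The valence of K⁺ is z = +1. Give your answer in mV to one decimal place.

E = (60.1/z) · log₁₀([K⁺]_out/[K⁺]_in) with z = +1.
= (60.1/1) · log₁₀(5.5/130) = 60.10 · log₁₀(0.04231)
= 60.10 · (-1.3736) = -82.55 mV

-82.6 mV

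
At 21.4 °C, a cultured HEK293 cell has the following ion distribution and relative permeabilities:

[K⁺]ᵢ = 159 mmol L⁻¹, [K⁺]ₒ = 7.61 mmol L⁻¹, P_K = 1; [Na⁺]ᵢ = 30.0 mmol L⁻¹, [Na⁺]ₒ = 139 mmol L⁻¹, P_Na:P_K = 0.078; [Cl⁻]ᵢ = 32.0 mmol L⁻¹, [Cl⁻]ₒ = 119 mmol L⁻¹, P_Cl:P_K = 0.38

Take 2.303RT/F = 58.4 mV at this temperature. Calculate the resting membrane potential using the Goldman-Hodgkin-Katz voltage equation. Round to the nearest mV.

-48 mV

Vm = 58.4 · log₁₀[(Σ P·[cation]ₒ + Σ P·[anion]ᵢ) / (Σ P·[cation]ᵢ + Σ P·[anion]ₒ)]
Numerator = 1×7.61 + 0.078×139 + 0.38×32.0 = 30.61
Denominator = 1×159 + 0.078×30.0 + 0.38×119 = 206.6
Vm = 58.4 · log₁₀(0.1482) = 58.4 × (-0.8292) = -48.42 mV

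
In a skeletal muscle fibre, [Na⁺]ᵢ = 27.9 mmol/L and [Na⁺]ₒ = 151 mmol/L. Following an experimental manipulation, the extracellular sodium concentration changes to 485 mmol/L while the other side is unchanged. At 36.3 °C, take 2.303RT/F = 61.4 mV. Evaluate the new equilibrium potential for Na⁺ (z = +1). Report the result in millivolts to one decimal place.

After the shift: [Na⁺]_out = 485, [Na⁺]_in = 27.9 mmol/L.
E_new = (61.4/1)·log₁₀(485/27.9) = 61.40 · (1.2401) = 76.14 mV

76.1 mV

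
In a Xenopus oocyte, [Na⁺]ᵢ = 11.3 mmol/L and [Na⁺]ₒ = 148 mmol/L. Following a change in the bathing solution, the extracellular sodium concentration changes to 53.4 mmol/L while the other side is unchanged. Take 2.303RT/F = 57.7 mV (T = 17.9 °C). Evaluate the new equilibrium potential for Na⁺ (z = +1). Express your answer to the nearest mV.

39 mV

After the shift: [Na⁺]_out = 53.4, [Na⁺]_in = 11.3 mmol/L.
E_new = (57.7/1)·log₁₀(53.4/11.3) = 57.70 · (0.6745) = 38.92 mV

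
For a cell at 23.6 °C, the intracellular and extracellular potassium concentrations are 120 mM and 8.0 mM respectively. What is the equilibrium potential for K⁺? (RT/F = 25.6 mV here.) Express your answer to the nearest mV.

E = (25.6/z) · ln([K⁺]_out/[K⁺]_in) with z = +1.
= (25.6/1) · ln(8.0/120) = 25.60 · ln(0.06667)
= 25.60 · (-2.7081) = -69.33 mV

-69 mV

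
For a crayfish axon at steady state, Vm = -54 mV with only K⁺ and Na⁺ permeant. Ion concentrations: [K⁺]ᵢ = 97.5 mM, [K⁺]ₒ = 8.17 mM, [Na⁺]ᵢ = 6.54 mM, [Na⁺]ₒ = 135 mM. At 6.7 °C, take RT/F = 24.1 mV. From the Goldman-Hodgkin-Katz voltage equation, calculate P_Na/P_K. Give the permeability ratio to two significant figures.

Let α = P_Na/P_K. GHK: Vm = 24.1·ln[(Kₒ + α·Naₒ)/(Kᵢ + α·Naᵢ)].
e^(Vm/24.1) = e^(-54.0/24.1) = 0.10639
So 0.10639·(Kᵢ + α·Naᵢ) = Kₒ + α·Naₒ → α = (0.10639·97.5 − 8.17) / (135.0 − 0.10639·6.54)
α = (10.37 − 8.17) / (135.0 − 0.6958) = 2.203/134.3 = 0.0164

0.016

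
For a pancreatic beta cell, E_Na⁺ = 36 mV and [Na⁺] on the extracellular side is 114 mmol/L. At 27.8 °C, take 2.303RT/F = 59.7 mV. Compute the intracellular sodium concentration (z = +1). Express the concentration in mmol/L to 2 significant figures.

28 mmol/L

Nernst: E = (59.7/1) · log₁₀([out]/[in]), so log₁₀([out]/[in]) = 36.0 × 1 / 59.7 = 0.6030.
[out]/[in] = 10^(0.6030) = 4.009.
[in] = 114 / 4.009 = 28.44 mmol/L.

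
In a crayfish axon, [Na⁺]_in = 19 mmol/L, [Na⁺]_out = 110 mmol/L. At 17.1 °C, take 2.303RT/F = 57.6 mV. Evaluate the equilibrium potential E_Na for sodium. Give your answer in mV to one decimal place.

43.9 mV

E = (57.6/z) · log₁₀([Na⁺]_out/[Na⁺]_in) with z = +1.
= (57.6/1) · log₁₀(110/19) = 57.60 · log₁₀(5.789)
= 57.60 · (0.7626) = 43.93 mV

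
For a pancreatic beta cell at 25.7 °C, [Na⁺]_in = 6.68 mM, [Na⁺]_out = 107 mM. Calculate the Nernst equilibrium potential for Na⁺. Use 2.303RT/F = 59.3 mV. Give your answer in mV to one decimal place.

E = (59.3/z) · log₁₀([Na⁺]_out/[Na⁺]_in) with z = +1.
= (59.3/1) · log₁₀(107/6.68) = 59.30 · log₁₀(16.02)
= 59.30 · (1.2046) = 71.43 mV

71.4 mV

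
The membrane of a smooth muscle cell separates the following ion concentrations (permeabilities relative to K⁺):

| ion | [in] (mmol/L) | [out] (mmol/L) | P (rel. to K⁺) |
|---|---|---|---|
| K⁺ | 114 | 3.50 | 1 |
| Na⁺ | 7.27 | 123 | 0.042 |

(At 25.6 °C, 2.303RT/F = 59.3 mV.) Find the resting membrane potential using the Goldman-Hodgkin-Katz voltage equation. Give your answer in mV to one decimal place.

Vm = 59.3 · log₁₀[(Σ P·[cation]ₒ + Σ P·[anion]ᵢ) / (Σ P·[cation]ᵢ + Σ P·[anion]ₒ)]
Numerator = 1×3.50 + 0.042×123 = 8.666
Denominator = 1×114 + 0.042×7.27 = 114.3
Vm = 59.3 · log₁₀(0.075814) = 59.3 × (-1.1202) = -66.43 mV

-66.4 mV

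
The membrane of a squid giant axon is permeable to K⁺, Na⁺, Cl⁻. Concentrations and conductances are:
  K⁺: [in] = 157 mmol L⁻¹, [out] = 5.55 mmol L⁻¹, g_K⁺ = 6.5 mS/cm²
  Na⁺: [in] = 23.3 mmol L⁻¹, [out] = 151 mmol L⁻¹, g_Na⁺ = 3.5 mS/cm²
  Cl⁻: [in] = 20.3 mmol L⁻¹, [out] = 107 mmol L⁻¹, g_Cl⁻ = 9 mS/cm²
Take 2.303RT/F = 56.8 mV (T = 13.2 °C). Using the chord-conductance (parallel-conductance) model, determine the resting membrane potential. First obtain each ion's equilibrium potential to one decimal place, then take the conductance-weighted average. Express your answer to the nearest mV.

E_K⁺ = (56.8/1)·log₁₀(5.55/157) = -82.5 mV
E_Na⁺ = (56.8/1)·log₁₀(151/23.3) = 46.1 mV
E_Cl⁻ = (56.8/-1)·log₁₀(107/20.3) = -41.0 mV
Vm = (Σ gᵢEᵢ)/(Σ gᵢ) = (6.5·-82.5 + 3.5·46.1 + 9·-41.0) / (6.5 + 3.5 + 9)
= -743.90 / 19 = -39.15 mV

-39 mV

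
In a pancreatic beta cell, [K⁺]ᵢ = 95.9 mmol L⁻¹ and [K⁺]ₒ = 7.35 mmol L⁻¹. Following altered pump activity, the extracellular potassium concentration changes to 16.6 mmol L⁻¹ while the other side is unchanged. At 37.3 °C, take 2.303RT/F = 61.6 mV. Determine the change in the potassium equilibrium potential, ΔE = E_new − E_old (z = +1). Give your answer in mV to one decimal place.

21.8 mV

E_old = (61.6/1)·log₁₀(7.35/95.9) = -68.72 mV
E_new = (61.6/1)·log₁₀(16.6/95.9) = -46.92 mV
ΔE = -46.92 − (-68.72) = 21.80 mV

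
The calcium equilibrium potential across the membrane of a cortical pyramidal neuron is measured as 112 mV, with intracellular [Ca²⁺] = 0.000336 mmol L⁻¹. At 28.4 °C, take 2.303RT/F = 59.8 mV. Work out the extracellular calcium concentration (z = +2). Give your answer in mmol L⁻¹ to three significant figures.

1.87 mmol L⁻¹

Nernst: E = (59.8/2) · log₁₀([out]/[in]), so log₁₀([out]/[in]) = 112.0 × 2 / 59.8 = 3.7458.
[out]/[in] = 10^(3.7458) = 5570.
[out] = 5570 × 0.000336 = 1.871 mmol L⁻¹.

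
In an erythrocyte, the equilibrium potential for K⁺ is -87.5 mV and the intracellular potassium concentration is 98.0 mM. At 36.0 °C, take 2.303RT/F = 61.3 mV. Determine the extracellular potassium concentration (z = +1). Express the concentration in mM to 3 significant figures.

Nernst: E = (61.3/1) · log₁₀([out]/[in]), so log₁₀([out]/[in]) = -87.5 × 1 / 61.3 = -1.4274.
[out]/[in] = 10^(-1.4274) = 0.03738.
[out] = 0.03738 × 98.0 = 3.663 mM.

3.66 mM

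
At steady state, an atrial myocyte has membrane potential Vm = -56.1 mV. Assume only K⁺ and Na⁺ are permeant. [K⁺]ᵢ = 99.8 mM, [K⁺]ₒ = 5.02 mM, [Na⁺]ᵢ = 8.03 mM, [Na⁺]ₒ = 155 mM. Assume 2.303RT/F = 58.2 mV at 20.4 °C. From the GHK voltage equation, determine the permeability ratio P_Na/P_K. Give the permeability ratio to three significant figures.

Let α = P_Na/P_K. GHK: Vm = 58.2·log₁₀[(Kₒ + α·Naₒ)/(Kᵢ + α·Naᵢ)].
10^(Vm/58.2) = 10^(-56.1/58.2) = 0.10866
So 0.10866·(Kᵢ + α·Naᵢ) = Kₒ + α·Naₒ → α = (0.10866·99.8 − 5.02) / (155.0 − 0.10866·8.03)
α = (10.84 − 5.02) / (155.0 − 0.8726) = 5.825/154.1 = 0.03779

0.0378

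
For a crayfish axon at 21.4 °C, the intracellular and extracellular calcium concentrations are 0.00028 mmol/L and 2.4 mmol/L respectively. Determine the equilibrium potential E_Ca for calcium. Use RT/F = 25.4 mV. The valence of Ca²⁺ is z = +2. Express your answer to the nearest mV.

115 mV

E = (25.4/z) · ln([Ca²⁺]_out/[Ca²⁺]_in) with z = +2.
= (25.4/2) · ln(2.4/0.00028) = 12.70 · ln(8571)
= 12.70 · (9.0562) = 115.01 mV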